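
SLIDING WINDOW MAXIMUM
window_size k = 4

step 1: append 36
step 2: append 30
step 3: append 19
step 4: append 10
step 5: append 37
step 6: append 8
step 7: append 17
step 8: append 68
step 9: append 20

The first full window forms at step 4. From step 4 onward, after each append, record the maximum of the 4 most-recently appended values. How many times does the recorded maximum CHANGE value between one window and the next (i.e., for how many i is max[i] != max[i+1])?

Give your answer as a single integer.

Answer: 2

Derivation:
step 1: append 36 -> window=[36] (not full yet)
step 2: append 30 -> window=[36, 30] (not full yet)
step 3: append 19 -> window=[36, 30, 19] (not full yet)
step 4: append 10 -> window=[36, 30, 19, 10] -> max=36
step 5: append 37 -> window=[30, 19, 10, 37] -> max=37
step 6: append 8 -> window=[19, 10, 37, 8] -> max=37
step 7: append 17 -> window=[10, 37, 8, 17] -> max=37
step 8: append 68 -> window=[37, 8, 17, 68] -> max=68
step 9: append 20 -> window=[8, 17, 68, 20] -> max=68
Recorded maximums: 36 37 37 37 68 68
Changes between consecutive maximums: 2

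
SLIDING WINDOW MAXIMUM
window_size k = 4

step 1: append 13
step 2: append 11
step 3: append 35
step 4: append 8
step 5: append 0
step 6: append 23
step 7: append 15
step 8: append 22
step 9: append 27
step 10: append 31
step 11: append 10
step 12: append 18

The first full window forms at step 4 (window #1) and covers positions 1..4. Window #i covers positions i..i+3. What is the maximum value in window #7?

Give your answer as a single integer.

Answer: 31

Derivation:
step 1: append 13 -> window=[13] (not full yet)
step 2: append 11 -> window=[13, 11] (not full yet)
step 3: append 35 -> window=[13, 11, 35] (not full yet)
step 4: append 8 -> window=[13, 11, 35, 8] -> max=35
step 5: append 0 -> window=[11, 35, 8, 0] -> max=35
step 6: append 23 -> window=[35, 8, 0, 23] -> max=35
step 7: append 15 -> window=[8, 0, 23, 15] -> max=23
step 8: append 22 -> window=[0, 23, 15, 22] -> max=23
step 9: append 27 -> window=[23, 15, 22, 27] -> max=27
step 10: append 31 -> window=[15, 22, 27, 31] -> max=31
Window #7 max = 31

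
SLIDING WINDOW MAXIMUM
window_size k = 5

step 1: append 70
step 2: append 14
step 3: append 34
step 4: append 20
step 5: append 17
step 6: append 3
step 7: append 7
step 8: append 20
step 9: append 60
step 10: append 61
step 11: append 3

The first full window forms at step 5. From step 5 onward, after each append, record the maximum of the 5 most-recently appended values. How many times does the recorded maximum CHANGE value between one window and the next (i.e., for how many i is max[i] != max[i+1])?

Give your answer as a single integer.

Answer: 4

Derivation:
step 1: append 70 -> window=[70] (not full yet)
step 2: append 14 -> window=[70, 14] (not full yet)
step 3: append 34 -> window=[70, 14, 34] (not full yet)
step 4: append 20 -> window=[70, 14, 34, 20] (not full yet)
step 5: append 17 -> window=[70, 14, 34, 20, 17] -> max=70
step 6: append 3 -> window=[14, 34, 20, 17, 3] -> max=34
step 7: append 7 -> window=[34, 20, 17, 3, 7] -> max=34
step 8: append 20 -> window=[20, 17, 3, 7, 20] -> max=20
step 9: append 60 -> window=[17, 3, 7, 20, 60] -> max=60
step 10: append 61 -> window=[3, 7, 20, 60, 61] -> max=61
step 11: append 3 -> window=[7, 20, 60, 61, 3] -> max=61
Recorded maximums: 70 34 34 20 60 61 61
Changes between consecutive maximums: 4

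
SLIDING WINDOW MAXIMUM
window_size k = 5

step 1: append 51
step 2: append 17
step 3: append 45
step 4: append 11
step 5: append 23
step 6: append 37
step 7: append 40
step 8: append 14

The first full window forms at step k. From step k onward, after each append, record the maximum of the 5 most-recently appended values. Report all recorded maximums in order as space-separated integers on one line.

Answer: 51 45 45 40

Derivation:
step 1: append 51 -> window=[51] (not full yet)
step 2: append 17 -> window=[51, 17] (not full yet)
step 3: append 45 -> window=[51, 17, 45] (not full yet)
step 4: append 11 -> window=[51, 17, 45, 11] (not full yet)
step 5: append 23 -> window=[51, 17, 45, 11, 23] -> max=51
step 6: append 37 -> window=[17, 45, 11, 23, 37] -> max=45
step 7: append 40 -> window=[45, 11, 23, 37, 40] -> max=45
step 8: append 14 -> window=[11, 23, 37, 40, 14] -> max=40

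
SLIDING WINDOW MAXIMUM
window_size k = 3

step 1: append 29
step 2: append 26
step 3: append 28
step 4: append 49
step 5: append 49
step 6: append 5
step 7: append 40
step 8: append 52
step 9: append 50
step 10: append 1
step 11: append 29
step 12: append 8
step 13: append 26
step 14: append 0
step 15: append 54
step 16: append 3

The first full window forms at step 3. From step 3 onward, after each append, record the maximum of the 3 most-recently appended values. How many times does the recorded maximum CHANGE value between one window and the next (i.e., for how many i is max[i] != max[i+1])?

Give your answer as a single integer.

step 1: append 29 -> window=[29] (not full yet)
step 2: append 26 -> window=[29, 26] (not full yet)
step 3: append 28 -> window=[29, 26, 28] -> max=29
step 4: append 49 -> window=[26, 28, 49] -> max=49
step 5: append 49 -> window=[28, 49, 49] -> max=49
step 6: append 5 -> window=[49, 49, 5] -> max=49
step 7: append 40 -> window=[49, 5, 40] -> max=49
step 8: append 52 -> window=[5, 40, 52] -> max=52
step 9: append 50 -> window=[40, 52, 50] -> max=52
step 10: append 1 -> window=[52, 50, 1] -> max=52
step 11: append 29 -> window=[50, 1, 29] -> max=50
step 12: append 8 -> window=[1, 29, 8] -> max=29
step 13: append 26 -> window=[29, 8, 26] -> max=29
step 14: append 0 -> window=[8, 26, 0] -> max=26
step 15: append 54 -> window=[26, 0, 54] -> max=54
step 16: append 3 -> window=[0, 54, 3] -> max=54
Recorded maximums: 29 49 49 49 49 52 52 52 50 29 29 26 54 54
Changes between consecutive maximums: 6

Answer: 6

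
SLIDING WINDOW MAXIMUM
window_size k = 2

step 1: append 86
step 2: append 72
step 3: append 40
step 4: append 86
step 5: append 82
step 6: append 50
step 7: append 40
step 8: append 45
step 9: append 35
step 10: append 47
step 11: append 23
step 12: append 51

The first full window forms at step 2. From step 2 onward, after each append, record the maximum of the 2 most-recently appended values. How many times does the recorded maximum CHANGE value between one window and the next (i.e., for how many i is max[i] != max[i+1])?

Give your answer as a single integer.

Answer: 7

Derivation:
step 1: append 86 -> window=[86] (not full yet)
step 2: append 72 -> window=[86, 72] -> max=86
step 3: append 40 -> window=[72, 40] -> max=72
step 4: append 86 -> window=[40, 86] -> max=86
step 5: append 82 -> window=[86, 82] -> max=86
step 6: append 50 -> window=[82, 50] -> max=82
step 7: append 40 -> window=[50, 40] -> max=50
step 8: append 45 -> window=[40, 45] -> max=45
step 9: append 35 -> window=[45, 35] -> max=45
step 10: append 47 -> window=[35, 47] -> max=47
step 11: append 23 -> window=[47, 23] -> max=47
step 12: append 51 -> window=[23, 51] -> max=51
Recorded maximums: 86 72 86 86 82 50 45 45 47 47 51
Changes between consecutive maximums: 7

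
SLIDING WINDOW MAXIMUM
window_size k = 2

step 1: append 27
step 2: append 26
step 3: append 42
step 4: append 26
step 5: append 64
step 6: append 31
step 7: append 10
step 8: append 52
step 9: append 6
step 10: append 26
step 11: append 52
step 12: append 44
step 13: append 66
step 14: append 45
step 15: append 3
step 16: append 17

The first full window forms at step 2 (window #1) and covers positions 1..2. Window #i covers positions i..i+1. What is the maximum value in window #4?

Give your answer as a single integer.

step 1: append 27 -> window=[27] (not full yet)
step 2: append 26 -> window=[27, 26] -> max=27
step 3: append 42 -> window=[26, 42] -> max=42
step 4: append 26 -> window=[42, 26] -> max=42
step 5: append 64 -> window=[26, 64] -> max=64
Window #4 max = 64

Answer: 64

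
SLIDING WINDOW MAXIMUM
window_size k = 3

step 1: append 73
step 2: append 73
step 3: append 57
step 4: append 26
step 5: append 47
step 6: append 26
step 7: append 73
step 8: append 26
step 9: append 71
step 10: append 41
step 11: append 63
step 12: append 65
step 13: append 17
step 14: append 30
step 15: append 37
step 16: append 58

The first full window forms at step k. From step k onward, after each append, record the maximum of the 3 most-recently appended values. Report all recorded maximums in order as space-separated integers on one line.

step 1: append 73 -> window=[73] (not full yet)
step 2: append 73 -> window=[73, 73] (not full yet)
step 3: append 57 -> window=[73, 73, 57] -> max=73
step 4: append 26 -> window=[73, 57, 26] -> max=73
step 5: append 47 -> window=[57, 26, 47] -> max=57
step 6: append 26 -> window=[26, 47, 26] -> max=47
step 7: append 73 -> window=[47, 26, 73] -> max=73
step 8: append 26 -> window=[26, 73, 26] -> max=73
step 9: append 71 -> window=[73, 26, 71] -> max=73
step 10: append 41 -> window=[26, 71, 41] -> max=71
step 11: append 63 -> window=[71, 41, 63] -> max=71
step 12: append 65 -> window=[41, 63, 65] -> max=65
step 13: append 17 -> window=[63, 65, 17] -> max=65
step 14: append 30 -> window=[65, 17, 30] -> max=65
step 15: append 37 -> window=[17, 30, 37] -> max=37
step 16: append 58 -> window=[30, 37, 58] -> max=58

Answer: 73 73 57 47 73 73 73 71 71 65 65 65 37 58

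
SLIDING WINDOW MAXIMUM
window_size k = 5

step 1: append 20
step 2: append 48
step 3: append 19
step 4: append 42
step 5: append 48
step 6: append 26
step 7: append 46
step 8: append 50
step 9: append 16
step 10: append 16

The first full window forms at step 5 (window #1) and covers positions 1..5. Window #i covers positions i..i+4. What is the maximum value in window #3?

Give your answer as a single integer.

Answer: 48

Derivation:
step 1: append 20 -> window=[20] (not full yet)
step 2: append 48 -> window=[20, 48] (not full yet)
step 3: append 19 -> window=[20, 48, 19] (not full yet)
step 4: append 42 -> window=[20, 48, 19, 42] (not full yet)
step 5: append 48 -> window=[20, 48, 19, 42, 48] -> max=48
step 6: append 26 -> window=[48, 19, 42, 48, 26] -> max=48
step 7: append 46 -> window=[19, 42, 48, 26, 46] -> max=48
Window #3 max = 48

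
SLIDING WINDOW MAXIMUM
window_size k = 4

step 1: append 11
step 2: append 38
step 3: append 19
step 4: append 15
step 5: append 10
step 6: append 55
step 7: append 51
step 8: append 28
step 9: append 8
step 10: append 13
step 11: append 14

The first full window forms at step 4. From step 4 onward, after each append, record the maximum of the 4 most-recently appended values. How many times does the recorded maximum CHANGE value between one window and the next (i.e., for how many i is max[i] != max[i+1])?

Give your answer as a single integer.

step 1: append 11 -> window=[11] (not full yet)
step 2: append 38 -> window=[11, 38] (not full yet)
step 3: append 19 -> window=[11, 38, 19] (not full yet)
step 4: append 15 -> window=[11, 38, 19, 15] -> max=38
step 5: append 10 -> window=[38, 19, 15, 10] -> max=38
step 6: append 55 -> window=[19, 15, 10, 55] -> max=55
step 7: append 51 -> window=[15, 10, 55, 51] -> max=55
step 8: append 28 -> window=[10, 55, 51, 28] -> max=55
step 9: append 8 -> window=[55, 51, 28, 8] -> max=55
step 10: append 13 -> window=[51, 28, 8, 13] -> max=51
step 11: append 14 -> window=[28, 8, 13, 14] -> max=28
Recorded maximums: 38 38 55 55 55 55 51 28
Changes between consecutive maximums: 3

Answer: 3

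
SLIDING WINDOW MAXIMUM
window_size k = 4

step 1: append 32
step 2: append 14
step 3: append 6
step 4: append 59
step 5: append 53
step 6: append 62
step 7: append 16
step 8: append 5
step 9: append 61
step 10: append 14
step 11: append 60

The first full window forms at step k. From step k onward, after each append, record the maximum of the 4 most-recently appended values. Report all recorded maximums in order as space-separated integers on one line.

Answer: 59 59 62 62 62 62 61 61

Derivation:
step 1: append 32 -> window=[32] (not full yet)
step 2: append 14 -> window=[32, 14] (not full yet)
step 3: append 6 -> window=[32, 14, 6] (not full yet)
step 4: append 59 -> window=[32, 14, 6, 59] -> max=59
step 5: append 53 -> window=[14, 6, 59, 53] -> max=59
step 6: append 62 -> window=[6, 59, 53, 62] -> max=62
step 7: append 16 -> window=[59, 53, 62, 16] -> max=62
step 8: append 5 -> window=[53, 62, 16, 5] -> max=62
step 9: append 61 -> window=[62, 16, 5, 61] -> max=62
step 10: append 14 -> window=[16, 5, 61, 14] -> max=61
step 11: append 60 -> window=[5, 61, 14, 60] -> max=61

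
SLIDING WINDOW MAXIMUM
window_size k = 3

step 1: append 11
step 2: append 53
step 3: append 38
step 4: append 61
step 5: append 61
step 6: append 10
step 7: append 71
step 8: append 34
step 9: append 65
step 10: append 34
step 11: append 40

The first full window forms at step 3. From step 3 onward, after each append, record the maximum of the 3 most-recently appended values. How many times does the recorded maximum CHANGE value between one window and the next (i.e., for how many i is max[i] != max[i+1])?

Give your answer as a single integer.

Answer: 3

Derivation:
step 1: append 11 -> window=[11] (not full yet)
step 2: append 53 -> window=[11, 53] (not full yet)
step 3: append 38 -> window=[11, 53, 38] -> max=53
step 4: append 61 -> window=[53, 38, 61] -> max=61
step 5: append 61 -> window=[38, 61, 61] -> max=61
step 6: append 10 -> window=[61, 61, 10] -> max=61
step 7: append 71 -> window=[61, 10, 71] -> max=71
step 8: append 34 -> window=[10, 71, 34] -> max=71
step 9: append 65 -> window=[71, 34, 65] -> max=71
step 10: append 34 -> window=[34, 65, 34] -> max=65
step 11: append 40 -> window=[65, 34, 40] -> max=65
Recorded maximums: 53 61 61 61 71 71 71 65 65
Changes between consecutive maximums: 3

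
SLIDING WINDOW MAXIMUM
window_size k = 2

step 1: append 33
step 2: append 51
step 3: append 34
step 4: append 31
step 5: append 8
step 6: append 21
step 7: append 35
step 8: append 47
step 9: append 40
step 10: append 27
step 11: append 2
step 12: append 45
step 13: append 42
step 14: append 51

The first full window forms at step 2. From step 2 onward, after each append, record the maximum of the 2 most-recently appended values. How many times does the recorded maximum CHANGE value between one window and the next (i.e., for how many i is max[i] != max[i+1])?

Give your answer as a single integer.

Answer: 9

Derivation:
step 1: append 33 -> window=[33] (not full yet)
step 2: append 51 -> window=[33, 51] -> max=51
step 3: append 34 -> window=[51, 34] -> max=51
step 4: append 31 -> window=[34, 31] -> max=34
step 5: append 8 -> window=[31, 8] -> max=31
step 6: append 21 -> window=[8, 21] -> max=21
step 7: append 35 -> window=[21, 35] -> max=35
step 8: append 47 -> window=[35, 47] -> max=47
step 9: append 40 -> window=[47, 40] -> max=47
step 10: append 27 -> window=[40, 27] -> max=40
step 11: append 2 -> window=[27, 2] -> max=27
step 12: append 45 -> window=[2, 45] -> max=45
step 13: append 42 -> window=[45, 42] -> max=45
step 14: append 51 -> window=[42, 51] -> max=51
Recorded maximums: 51 51 34 31 21 35 47 47 40 27 45 45 51
Changes between consecutive maximums: 9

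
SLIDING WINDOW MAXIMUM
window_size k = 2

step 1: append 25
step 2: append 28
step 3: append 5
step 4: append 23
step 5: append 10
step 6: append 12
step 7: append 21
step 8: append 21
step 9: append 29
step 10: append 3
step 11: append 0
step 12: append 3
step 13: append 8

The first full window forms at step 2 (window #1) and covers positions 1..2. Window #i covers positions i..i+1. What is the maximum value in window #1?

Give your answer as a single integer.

step 1: append 25 -> window=[25] (not full yet)
step 2: append 28 -> window=[25, 28] -> max=28
Window #1 max = 28

Answer: 28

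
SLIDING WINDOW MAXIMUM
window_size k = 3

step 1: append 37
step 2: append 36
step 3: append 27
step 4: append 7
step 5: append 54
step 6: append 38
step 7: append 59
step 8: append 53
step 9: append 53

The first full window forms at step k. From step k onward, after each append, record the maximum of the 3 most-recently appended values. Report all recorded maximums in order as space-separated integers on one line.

step 1: append 37 -> window=[37] (not full yet)
step 2: append 36 -> window=[37, 36] (not full yet)
step 3: append 27 -> window=[37, 36, 27] -> max=37
step 4: append 7 -> window=[36, 27, 7] -> max=36
step 5: append 54 -> window=[27, 7, 54] -> max=54
step 6: append 38 -> window=[7, 54, 38] -> max=54
step 7: append 59 -> window=[54, 38, 59] -> max=59
step 8: append 53 -> window=[38, 59, 53] -> max=59
step 9: append 53 -> window=[59, 53, 53] -> max=59

Answer: 37 36 54 54 59 59 59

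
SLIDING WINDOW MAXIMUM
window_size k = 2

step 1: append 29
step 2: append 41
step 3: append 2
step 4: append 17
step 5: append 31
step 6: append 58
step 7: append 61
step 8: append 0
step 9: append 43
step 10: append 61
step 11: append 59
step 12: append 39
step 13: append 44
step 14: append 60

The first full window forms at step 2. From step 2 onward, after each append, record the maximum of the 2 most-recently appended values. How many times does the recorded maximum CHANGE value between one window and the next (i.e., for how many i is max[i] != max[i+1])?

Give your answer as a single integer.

step 1: append 29 -> window=[29] (not full yet)
step 2: append 41 -> window=[29, 41] -> max=41
step 3: append 2 -> window=[41, 2] -> max=41
step 4: append 17 -> window=[2, 17] -> max=17
step 5: append 31 -> window=[17, 31] -> max=31
step 6: append 58 -> window=[31, 58] -> max=58
step 7: append 61 -> window=[58, 61] -> max=61
step 8: append 0 -> window=[61, 0] -> max=61
step 9: append 43 -> window=[0, 43] -> max=43
step 10: append 61 -> window=[43, 61] -> max=61
step 11: append 59 -> window=[61, 59] -> max=61
step 12: append 39 -> window=[59, 39] -> max=59
step 13: append 44 -> window=[39, 44] -> max=44
step 14: append 60 -> window=[44, 60] -> max=60
Recorded maximums: 41 41 17 31 58 61 61 43 61 61 59 44 60
Changes between consecutive maximums: 9

Answer: 9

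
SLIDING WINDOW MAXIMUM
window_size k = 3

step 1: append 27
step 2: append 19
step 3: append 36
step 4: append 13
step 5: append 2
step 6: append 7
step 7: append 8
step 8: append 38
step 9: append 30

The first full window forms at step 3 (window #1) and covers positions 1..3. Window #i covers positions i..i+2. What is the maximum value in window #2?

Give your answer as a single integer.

step 1: append 27 -> window=[27] (not full yet)
step 2: append 19 -> window=[27, 19] (not full yet)
step 3: append 36 -> window=[27, 19, 36] -> max=36
step 4: append 13 -> window=[19, 36, 13] -> max=36
Window #2 max = 36

Answer: 36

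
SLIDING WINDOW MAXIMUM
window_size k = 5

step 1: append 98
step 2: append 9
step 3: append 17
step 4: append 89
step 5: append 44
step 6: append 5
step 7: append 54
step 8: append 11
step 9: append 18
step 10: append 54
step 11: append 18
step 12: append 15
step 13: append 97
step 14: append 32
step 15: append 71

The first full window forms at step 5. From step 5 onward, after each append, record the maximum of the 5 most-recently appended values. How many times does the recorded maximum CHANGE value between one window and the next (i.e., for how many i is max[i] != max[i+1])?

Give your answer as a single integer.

step 1: append 98 -> window=[98] (not full yet)
step 2: append 9 -> window=[98, 9] (not full yet)
step 3: append 17 -> window=[98, 9, 17] (not full yet)
step 4: append 89 -> window=[98, 9, 17, 89] (not full yet)
step 5: append 44 -> window=[98, 9, 17, 89, 44] -> max=98
step 6: append 5 -> window=[9, 17, 89, 44, 5] -> max=89
step 7: append 54 -> window=[17, 89, 44, 5, 54] -> max=89
step 8: append 11 -> window=[89, 44, 5, 54, 11] -> max=89
step 9: append 18 -> window=[44, 5, 54, 11, 18] -> max=54
step 10: append 54 -> window=[5, 54, 11, 18, 54] -> max=54
step 11: append 18 -> window=[54, 11, 18, 54, 18] -> max=54
step 12: append 15 -> window=[11, 18, 54, 18, 15] -> max=54
step 13: append 97 -> window=[18, 54, 18, 15, 97] -> max=97
step 14: append 32 -> window=[54, 18, 15, 97, 32] -> max=97
step 15: append 71 -> window=[18, 15, 97, 32, 71] -> max=97
Recorded maximums: 98 89 89 89 54 54 54 54 97 97 97
Changes between consecutive maximums: 3

Answer: 3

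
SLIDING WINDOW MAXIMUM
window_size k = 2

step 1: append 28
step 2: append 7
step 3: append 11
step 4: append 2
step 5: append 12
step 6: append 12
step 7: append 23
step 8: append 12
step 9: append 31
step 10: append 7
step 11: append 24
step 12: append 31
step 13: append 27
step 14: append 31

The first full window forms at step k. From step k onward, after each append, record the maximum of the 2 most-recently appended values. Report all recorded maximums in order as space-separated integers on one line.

step 1: append 28 -> window=[28] (not full yet)
step 2: append 7 -> window=[28, 7] -> max=28
step 3: append 11 -> window=[7, 11] -> max=11
step 4: append 2 -> window=[11, 2] -> max=11
step 5: append 12 -> window=[2, 12] -> max=12
step 6: append 12 -> window=[12, 12] -> max=12
step 7: append 23 -> window=[12, 23] -> max=23
step 8: append 12 -> window=[23, 12] -> max=23
step 9: append 31 -> window=[12, 31] -> max=31
step 10: append 7 -> window=[31, 7] -> max=31
step 11: append 24 -> window=[7, 24] -> max=24
step 12: append 31 -> window=[24, 31] -> max=31
step 13: append 27 -> window=[31, 27] -> max=31
step 14: append 31 -> window=[27, 31] -> max=31

Answer: 28 11 11 12 12 23 23 31 31 24 31 31 31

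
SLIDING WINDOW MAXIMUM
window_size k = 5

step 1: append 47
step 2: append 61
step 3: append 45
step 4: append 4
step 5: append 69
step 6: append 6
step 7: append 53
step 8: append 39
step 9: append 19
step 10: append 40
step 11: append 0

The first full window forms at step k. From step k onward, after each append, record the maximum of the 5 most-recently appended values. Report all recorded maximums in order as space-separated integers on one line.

Answer: 69 69 69 69 69 53 53

Derivation:
step 1: append 47 -> window=[47] (not full yet)
step 2: append 61 -> window=[47, 61] (not full yet)
step 3: append 45 -> window=[47, 61, 45] (not full yet)
step 4: append 4 -> window=[47, 61, 45, 4] (not full yet)
step 5: append 69 -> window=[47, 61, 45, 4, 69] -> max=69
step 6: append 6 -> window=[61, 45, 4, 69, 6] -> max=69
step 7: append 53 -> window=[45, 4, 69, 6, 53] -> max=69
step 8: append 39 -> window=[4, 69, 6, 53, 39] -> max=69
step 9: append 19 -> window=[69, 6, 53, 39, 19] -> max=69
step 10: append 40 -> window=[6, 53, 39, 19, 40] -> max=53
step 11: append 0 -> window=[53, 39, 19, 40, 0] -> max=53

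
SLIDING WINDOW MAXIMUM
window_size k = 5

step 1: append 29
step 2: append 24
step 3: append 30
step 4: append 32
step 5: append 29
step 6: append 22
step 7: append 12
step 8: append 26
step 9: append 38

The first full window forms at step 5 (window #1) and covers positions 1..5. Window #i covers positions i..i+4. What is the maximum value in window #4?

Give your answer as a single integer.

Answer: 32

Derivation:
step 1: append 29 -> window=[29] (not full yet)
step 2: append 24 -> window=[29, 24] (not full yet)
step 3: append 30 -> window=[29, 24, 30] (not full yet)
step 4: append 32 -> window=[29, 24, 30, 32] (not full yet)
step 5: append 29 -> window=[29, 24, 30, 32, 29] -> max=32
step 6: append 22 -> window=[24, 30, 32, 29, 22] -> max=32
step 7: append 12 -> window=[30, 32, 29, 22, 12] -> max=32
step 8: append 26 -> window=[32, 29, 22, 12, 26] -> max=32
Window #4 max = 32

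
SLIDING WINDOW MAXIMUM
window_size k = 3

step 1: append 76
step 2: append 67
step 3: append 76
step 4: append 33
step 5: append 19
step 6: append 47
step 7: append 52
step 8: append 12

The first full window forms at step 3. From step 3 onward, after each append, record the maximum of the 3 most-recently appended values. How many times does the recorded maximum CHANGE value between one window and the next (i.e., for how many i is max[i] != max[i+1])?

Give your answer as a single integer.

Answer: 2

Derivation:
step 1: append 76 -> window=[76] (not full yet)
step 2: append 67 -> window=[76, 67] (not full yet)
step 3: append 76 -> window=[76, 67, 76] -> max=76
step 4: append 33 -> window=[67, 76, 33] -> max=76
step 5: append 19 -> window=[76, 33, 19] -> max=76
step 6: append 47 -> window=[33, 19, 47] -> max=47
step 7: append 52 -> window=[19, 47, 52] -> max=52
step 8: append 12 -> window=[47, 52, 12] -> max=52
Recorded maximums: 76 76 76 47 52 52
Changes between consecutive maximums: 2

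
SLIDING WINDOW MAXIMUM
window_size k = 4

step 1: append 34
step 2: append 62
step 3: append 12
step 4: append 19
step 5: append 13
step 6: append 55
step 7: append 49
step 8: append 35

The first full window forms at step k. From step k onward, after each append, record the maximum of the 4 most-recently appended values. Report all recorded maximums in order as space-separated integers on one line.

step 1: append 34 -> window=[34] (not full yet)
step 2: append 62 -> window=[34, 62] (not full yet)
step 3: append 12 -> window=[34, 62, 12] (not full yet)
step 4: append 19 -> window=[34, 62, 12, 19] -> max=62
step 5: append 13 -> window=[62, 12, 19, 13] -> max=62
step 6: append 55 -> window=[12, 19, 13, 55] -> max=55
step 7: append 49 -> window=[19, 13, 55, 49] -> max=55
step 8: append 35 -> window=[13, 55, 49, 35] -> max=55

Answer: 62 62 55 55 55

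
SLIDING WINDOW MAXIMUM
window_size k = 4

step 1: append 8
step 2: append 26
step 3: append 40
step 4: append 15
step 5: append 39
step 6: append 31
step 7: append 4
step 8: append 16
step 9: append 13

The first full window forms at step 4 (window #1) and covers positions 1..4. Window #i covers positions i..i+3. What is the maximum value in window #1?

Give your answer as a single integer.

Answer: 40

Derivation:
step 1: append 8 -> window=[8] (not full yet)
step 2: append 26 -> window=[8, 26] (not full yet)
step 3: append 40 -> window=[8, 26, 40] (not full yet)
step 4: append 15 -> window=[8, 26, 40, 15] -> max=40
Window #1 max = 40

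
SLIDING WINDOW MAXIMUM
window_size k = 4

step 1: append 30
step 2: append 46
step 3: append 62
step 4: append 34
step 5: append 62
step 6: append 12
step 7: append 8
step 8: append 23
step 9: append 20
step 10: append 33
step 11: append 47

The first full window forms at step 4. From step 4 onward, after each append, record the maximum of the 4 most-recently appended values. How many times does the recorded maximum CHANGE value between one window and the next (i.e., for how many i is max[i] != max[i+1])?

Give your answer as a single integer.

Answer: 3

Derivation:
step 1: append 30 -> window=[30] (not full yet)
step 2: append 46 -> window=[30, 46] (not full yet)
step 3: append 62 -> window=[30, 46, 62] (not full yet)
step 4: append 34 -> window=[30, 46, 62, 34] -> max=62
step 5: append 62 -> window=[46, 62, 34, 62] -> max=62
step 6: append 12 -> window=[62, 34, 62, 12] -> max=62
step 7: append 8 -> window=[34, 62, 12, 8] -> max=62
step 8: append 23 -> window=[62, 12, 8, 23] -> max=62
step 9: append 20 -> window=[12, 8, 23, 20] -> max=23
step 10: append 33 -> window=[8, 23, 20, 33] -> max=33
step 11: append 47 -> window=[23, 20, 33, 47] -> max=47
Recorded maximums: 62 62 62 62 62 23 33 47
Changes between consecutive maximums: 3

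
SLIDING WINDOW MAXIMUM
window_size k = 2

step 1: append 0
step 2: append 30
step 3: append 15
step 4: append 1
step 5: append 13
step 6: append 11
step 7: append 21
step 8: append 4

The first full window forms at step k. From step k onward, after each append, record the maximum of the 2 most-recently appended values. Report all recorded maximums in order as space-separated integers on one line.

step 1: append 0 -> window=[0] (not full yet)
step 2: append 30 -> window=[0, 30] -> max=30
step 3: append 15 -> window=[30, 15] -> max=30
step 4: append 1 -> window=[15, 1] -> max=15
step 5: append 13 -> window=[1, 13] -> max=13
step 6: append 11 -> window=[13, 11] -> max=13
step 7: append 21 -> window=[11, 21] -> max=21
step 8: append 4 -> window=[21, 4] -> max=21

Answer: 30 30 15 13 13 21 21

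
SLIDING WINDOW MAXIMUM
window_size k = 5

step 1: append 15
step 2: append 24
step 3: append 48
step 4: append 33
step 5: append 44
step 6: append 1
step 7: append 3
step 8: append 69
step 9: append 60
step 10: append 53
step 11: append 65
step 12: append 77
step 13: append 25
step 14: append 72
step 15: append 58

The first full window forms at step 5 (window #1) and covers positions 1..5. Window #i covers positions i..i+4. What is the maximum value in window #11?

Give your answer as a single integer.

Answer: 77

Derivation:
step 1: append 15 -> window=[15] (not full yet)
step 2: append 24 -> window=[15, 24] (not full yet)
step 3: append 48 -> window=[15, 24, 48] (not full yet)
step 4: append 33 -> window=[15, 24, 48, 33] (not full yet)
step 5: append 44 -> window=[15, 24, 48, 33, 44] -> max=48
step 6: append 1 -> window=[24, 48, 33, 44, 1] -> max=48
step 7: append 3 -> window=[48, 33, 44, 1, 3] -> max=48
step 8: append 69 -> window=[33, 44, 1, 3, 69] -> max=69
step 9: append 60 -> window=[44, 1, 3, 69, 60] -> max=69
step 10: append 53 -> window=[1, 3, 69, 60, 53] -> max=69
step 11: append 65 -> window=[3, 69, 60, 53, 65] -> max=69
step 12: append 77 -> window=[69, 60, 53, 65, 77] -> max=77
step 13: append 25 -> window=[60, 53, 65, 77, 25] -> max=77
step 14: append 72 -> window=[53, 65, 77, 25, 72] -> max=77
step 15: append 58 -> window=[65, 77, 25, 72, 58] -> max=77
Window #11 max = 77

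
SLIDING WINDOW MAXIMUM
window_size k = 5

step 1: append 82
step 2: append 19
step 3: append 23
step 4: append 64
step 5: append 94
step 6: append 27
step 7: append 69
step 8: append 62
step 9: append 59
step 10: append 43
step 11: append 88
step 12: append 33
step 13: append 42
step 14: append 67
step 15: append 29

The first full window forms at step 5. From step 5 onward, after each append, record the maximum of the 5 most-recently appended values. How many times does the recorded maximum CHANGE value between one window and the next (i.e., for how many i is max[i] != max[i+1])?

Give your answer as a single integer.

step 1: append 82 -> window=[82] (not full yet)
step 2: append 19 -> window=[82, 19] (not full yet)
step 3: append 23 -> window=[82, 19, 23] (not full yet)
step 4: append 64 -> window=[82, 19, 23, 64] (not full yet)
step 5: append 94 -> window=[82, 19, 23, 64, 94] -> max=94
step 6: append 27 -> window=[19, 23, 64, 94, 27] -> max=94
step 7: append 69 -> window=[23, 64, 94, 27, 69] -> max=94
step 8: append 62 -> window=[64, 94, 27, 69, 62] -> max=94
step 9: append 59 -> window=[94, 27, 69, 62, 59] -> max=94
step 10: append 43 -> window=[27, 69, 62, 59, 43] -> max=69
step 11: append 88 -> window=[69, 62, 59, 43, 88] -> max=88
step 12: append 33 -> window=[62, 59, 43, 88, 33] -> max=88
step 13: append 42 -> window=[59, 43, 88, 33, 42] -> max=88
step 14: append 67 -> window=[43, 88, 33, 42, 67] -> max=88
step 15: append 29 -> window=[88, 33, 42, 67, 29] -> max=88
Recorded maximums: 94 94 94 94 94 69 88 88 88 88 88
Changes between consecutive maximums: 2

Answer: 2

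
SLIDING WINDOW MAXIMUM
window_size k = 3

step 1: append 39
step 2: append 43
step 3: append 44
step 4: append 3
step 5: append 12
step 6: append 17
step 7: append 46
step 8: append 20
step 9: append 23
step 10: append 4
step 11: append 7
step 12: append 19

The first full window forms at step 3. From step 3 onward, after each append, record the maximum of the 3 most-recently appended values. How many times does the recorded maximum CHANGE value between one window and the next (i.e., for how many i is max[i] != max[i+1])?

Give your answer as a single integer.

Answer: 4

Derivation:
step 1: append 39 -> window=[39] (not full yet)
step 2: append 43 -> window=[39, 43] (not full yet)
step 3: append 44 -> window=[39, 43, 44] -> max=44
step 4: append 3 -> window=[43, 44, 3] -> max=44
step 5: append 12 -> window=[44, 3, 12] -> max=44
step 6: append 17 -> window=[3, 12, 17] -> max=17
step 7: append 46 -> window=[12, 17, 46] -> max=46
step 8: append 20 -> window=[17, 46, 20] -> max=46
step 9: append 23 -> window=[46, 20, 23] -> max=46
step 10: append 4 -> window=[20, 23, 4] -> max=23
step 11: append 7 -> window=[23, 4, 7] -> max=23
step 12: append 19 -> window=[4, 7, 19] -> max=19
Recorded maximums: 44 44 44 17 46 46 46 23 23 19
Changes between consecutive maximums: 4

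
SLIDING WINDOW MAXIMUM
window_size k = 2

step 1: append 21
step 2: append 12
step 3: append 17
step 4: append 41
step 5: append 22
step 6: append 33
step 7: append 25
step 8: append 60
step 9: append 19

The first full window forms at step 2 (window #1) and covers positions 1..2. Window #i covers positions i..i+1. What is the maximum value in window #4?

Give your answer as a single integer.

Answer: 41

Derivation:
step 1: append 21 -> window=[21] (not full yet)
step 2: append 12 -> window=[21, 12] -> max=21
step 3: append 17 -> window=[12, 17] -> max=17
step 4: append 41 -> window=[17, 41] -> max=41
step 5: append 22 -> window=[41, 22] -> max=41
Window #4 max = 41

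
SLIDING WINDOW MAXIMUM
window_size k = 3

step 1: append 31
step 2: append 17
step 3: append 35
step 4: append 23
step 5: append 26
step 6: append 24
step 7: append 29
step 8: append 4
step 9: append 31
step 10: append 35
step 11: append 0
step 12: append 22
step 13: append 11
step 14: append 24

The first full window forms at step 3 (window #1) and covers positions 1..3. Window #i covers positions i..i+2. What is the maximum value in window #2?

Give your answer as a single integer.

Answer: 35

Derivation:
step 1: append 31 -> window=[31] (not full yet)
step 2: append 17 -> window=[31, 17] (not full yet)
step 3: append 35 -> window=[31, 17, 35] -> max=35
step 4: append 23 -> window=[17, 35, 23] -> max=35
Window #2 max = 35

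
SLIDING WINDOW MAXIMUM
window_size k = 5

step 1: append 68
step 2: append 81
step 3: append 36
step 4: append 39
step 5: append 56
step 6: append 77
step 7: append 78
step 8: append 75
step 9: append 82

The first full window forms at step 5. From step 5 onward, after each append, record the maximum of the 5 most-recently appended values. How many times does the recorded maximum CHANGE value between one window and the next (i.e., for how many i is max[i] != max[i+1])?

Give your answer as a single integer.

step 1: append 68 -> window=[68] (not full yet)
step 2: append 81 -> window=[68, 81] (not full yet)
step 3: append 36 -> window=[68, 81, 36] (not full yet)
step 4: append 39 -> window=[68, 81, 36, 39] (not full yet)
step 5: append 56 -> window=[68, 81, 36, 39, 56] -> max=81
step 6: append 77 -> window=[81, 36, 39, 56, 77] -> max=81
step 7: append 78 -> window=[36, 39, 56, 77, 78] -> max=78
step 8: append 75 -> window=[39, 56, 77, 78, 75] -> max=78
step 9: append 82 -> window=[56, 77, 78, 75, 82] -> max=82
Recorded maximums: 81 81 78 78 82
Changes between consecutive maximums: 2

Answer: 2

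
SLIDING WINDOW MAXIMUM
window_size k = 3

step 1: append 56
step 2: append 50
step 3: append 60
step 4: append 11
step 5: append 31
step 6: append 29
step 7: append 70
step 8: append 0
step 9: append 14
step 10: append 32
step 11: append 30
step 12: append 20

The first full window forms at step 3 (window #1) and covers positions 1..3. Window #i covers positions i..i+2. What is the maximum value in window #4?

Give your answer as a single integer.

Answer: 31

Derivation:
step 1: append 56 -> window=[56] (not full yet)
step 2: append 50 -> window=[56, 50] (not full yet)
step 3: append 60 -> window=[56, 50, 60] -> max=60
step 4: append 11 -> window=[50, 60, 11] -> max=60
step 5: append 31 -> window=[60, 11, 31] -> max=60
step 6: append 29 -> window=[11, 31, 29] -> max=31
Window #4 max = 31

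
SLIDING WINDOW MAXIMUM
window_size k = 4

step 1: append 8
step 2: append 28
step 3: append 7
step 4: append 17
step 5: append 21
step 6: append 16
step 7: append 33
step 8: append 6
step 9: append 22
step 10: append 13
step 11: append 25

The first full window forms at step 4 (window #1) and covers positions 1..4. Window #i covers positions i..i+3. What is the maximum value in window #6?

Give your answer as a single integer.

step 1: append 8 -> window=[8] (not full yet)
step 2: append 28 -> window=[8, 28] (not full yet)
step 3: append 7 -> window=[8, 28, 7] (not full yet)
step 4: append 17 -> window=[8, 28, 7, 17] -> max=28
step 5: append 21 -> window=[28, 7, 17, 21] -> max=28
step 6: append 16 -> window=[7, 17, 21, 16] -> max=21
step 7: append 33 -> window=[17, 21, 16, 33] -> max=33
step 8: append 6 -> window=[21, 16, 33, 6] -> max=33
step 9: append 22 -> window=[16, 33, 6, 22] -> max=33
Window #6 max = 33

Answer: 33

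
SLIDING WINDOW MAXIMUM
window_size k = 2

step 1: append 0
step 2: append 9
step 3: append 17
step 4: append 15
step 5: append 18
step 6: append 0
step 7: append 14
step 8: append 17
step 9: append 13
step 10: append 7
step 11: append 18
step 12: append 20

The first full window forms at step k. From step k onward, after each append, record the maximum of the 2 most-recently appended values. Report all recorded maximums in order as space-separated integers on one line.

Answer: 9 17 17 18 18 14 17 17 13 18 20

Derivation:
step 1: append 0 -> window=[0] (not full yet)
step 2: append 9 -> window=[0, 9] -> max=9
step 3: append 17 -> window=[9, 17] -> max=17
step 4: append 15 -> window=[17, 15] -> max=17
step 5: append 18 -> window=[15, 18] -> max=18
step 6: append 0 -> window=[18, 0] -> max=18
step 7: append 14 -> window=[0, 14] -> max=14
step 8: append 17 -> window=[14, 17] -> max=17
step 9: append 13 -> window=[17, 13] -> max=17
step 10: append 7 -> window=[13, 7] -> max=13
step 11: append 18 -> window=[7, 18] -> max=18
step 12: append 20 -> window=[18, 20] -> max=20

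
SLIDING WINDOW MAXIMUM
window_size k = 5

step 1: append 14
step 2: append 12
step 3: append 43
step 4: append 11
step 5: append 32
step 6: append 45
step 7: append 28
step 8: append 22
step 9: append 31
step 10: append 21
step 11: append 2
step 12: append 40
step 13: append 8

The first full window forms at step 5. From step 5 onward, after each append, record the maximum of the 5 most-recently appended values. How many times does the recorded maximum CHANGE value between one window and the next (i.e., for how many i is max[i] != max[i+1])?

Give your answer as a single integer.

Answer: 3

Derivation:
step 1: append 14 -> window=[14] (not full yet)
step 2: append 12 -> window=[14, 12] (not full yet)
step 3: append 43 -> window=[14, 12, 43] (not full yet)
step 4: append 11 -> window=[14, 12, 43, 11] (not full yet)
step 5: append 32 -> window=[14, 12, 43, 11, 32] -> max=43
step 6: append 45 -> window=[12, 43, 11, 32, 45] -> max=45
step 7: append 28 -> window=[43, 11, 32, 45, 28] -> max=45
step 8: append 22 -> window=[11, 32, 45, 28, 22] -> max=45
step 9: append 31 -> window=[32, 45, 28, 22, 31] -> max=45
step 10: append 21 -> window=[45, 28, 22, 31, 21] -> max=45
step 11: append 2 -> window=[28, 22, 31, 21, 2] -> max=31
step 12: append 40 -> window=[22, 31, 21, 2, 40] -> max=40
step 13: append 8 -> window=[31, 21, 2, 40, 8] -> max=40
Recorded maximums: 43 45 45 45 45 45 31 40 40
Changes between consecutive maximums: 3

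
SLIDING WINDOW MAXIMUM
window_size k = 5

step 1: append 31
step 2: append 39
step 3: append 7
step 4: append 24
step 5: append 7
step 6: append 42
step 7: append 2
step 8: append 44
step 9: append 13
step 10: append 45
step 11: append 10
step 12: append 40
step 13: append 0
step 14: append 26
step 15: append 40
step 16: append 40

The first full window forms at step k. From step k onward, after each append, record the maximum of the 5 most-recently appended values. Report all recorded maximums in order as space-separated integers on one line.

Answer: 39 42 42 44 44 45 45 45 45 45 40 40

Derivation:
step 1: append 31 -> window=[31] (not full yet)
step 2: append 39 -> window=[31, 39] (not full yet)
step 3: append 7 -> window=[31, 39, 7] (not full yet)
step 4: append 24 -> window=[31, 39, 7, 24] (not full yet)
step 5: append 7 -> window=[31, 39, 7, 24, 7] -> max=39
step 6: append 42 -> window=[39, 7, 24, 7, 42] -> max=42
step 7: append 2 -> window=[7, 24, 7, 42, 2] -> max=42
step 8: append 44 -> window=[24, 7, 42, 2, 44] -> max=44
step 9: append 13 -> window=[7, 42, 2, 44, 13] -> max=44
step 10: append 45 -> window=[42, 2, 44, 13, 45] -> max=45
step 11: append 10 -> window=[2, 44, 13, 45, 10] -> max=45
step 12: append 40 -> window=[44, 13, 45, 10, 40] -> max=45
step 13: append 0 -> window=[13, 45, 10, 40, 0] -> max=45
step 14: append 26 -> window=[45, 10, 40, 0, 26] -> max=45
step 15: append 40 -> window=[10, 40, 0, 26, 40] -> max=40
step 16: append 40 -> window=[40, 0, 26, 40, 40] -> max=40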